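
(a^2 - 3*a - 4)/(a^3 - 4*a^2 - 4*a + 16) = (a + 1)/(a^2 - 4)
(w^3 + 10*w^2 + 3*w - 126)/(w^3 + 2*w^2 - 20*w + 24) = (w^2 + 4*w - 21)/(w^2 - 4*w + 4)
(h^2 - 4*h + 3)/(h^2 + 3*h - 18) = (h - 1)/(h + 6)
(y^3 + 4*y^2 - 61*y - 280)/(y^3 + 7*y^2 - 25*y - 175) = (y - 8)/(y - 5)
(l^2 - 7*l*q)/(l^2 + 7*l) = (l - 7*q)/(l + 7)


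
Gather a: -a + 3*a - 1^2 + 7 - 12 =2*a - 6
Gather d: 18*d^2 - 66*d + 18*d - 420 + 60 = 18*d^2 - 48*d - 360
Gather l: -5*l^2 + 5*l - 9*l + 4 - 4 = -5*l^2 - 4*l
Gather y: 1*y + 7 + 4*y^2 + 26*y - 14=4*y^2 + 27*y - 7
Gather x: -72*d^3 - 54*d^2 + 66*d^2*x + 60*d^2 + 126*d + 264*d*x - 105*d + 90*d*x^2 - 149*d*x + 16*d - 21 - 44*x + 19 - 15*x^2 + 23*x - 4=-72*d^3 + 6*d^2 + 37*d + x^2*(90*d - 15) + x*(66*d^2 + 115*d - 21) - 6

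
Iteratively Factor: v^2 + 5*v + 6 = (v + 3)*(v + 2)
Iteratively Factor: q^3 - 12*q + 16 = (q - 2)*(q^2 + 2*q - 8) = (q - 2)*(q + 4)*(q - 2)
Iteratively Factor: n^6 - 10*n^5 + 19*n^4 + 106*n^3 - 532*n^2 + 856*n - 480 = (n - 5)*(n^5 - 5*n^4 - 6*n^3 + 76*n^2 - 152*n + 96) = (n - 5)*(n - 3)*(n^4 - 2*n^3 - 12*n^2 + 40*n - 32) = (n - 5)*(n - 3)*(n - 2)*(n^3 - 12*n + 16) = (n - 5)*(n - 3)*(n - 2)^2*(n^2 + 2*n - 8) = (n - 5)*(n - 3)*(n - 2)^3*(n + 4)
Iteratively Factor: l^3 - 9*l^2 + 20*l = (l - 5)*(l^2 - 4*l) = (l - 5)*(l - 4)*(l)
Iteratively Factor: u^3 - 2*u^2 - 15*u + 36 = (u + 4)*(u^2 - 6*u + 9) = (u - 3)*(u + 4)*(u - 3)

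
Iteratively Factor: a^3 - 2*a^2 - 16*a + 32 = (a - 4)*(a^2 + 2*a - 8) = (a - 4)*(a - 2)*(a + 4)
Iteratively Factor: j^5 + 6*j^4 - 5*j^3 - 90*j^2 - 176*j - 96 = (j + 2)*(j^4 + 4*j^3 - 13*j^2 - 64*j - 48) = (j - 4)*(j + 2)*(j^3 + 8*j^2 + 19*j + 12) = (j - 4)*(j + 1)*(j + 2)*(j^2 + 7*j + 12) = (j - 4)*(j + 1)*(j + 2)*(j + 3)*(j + 4)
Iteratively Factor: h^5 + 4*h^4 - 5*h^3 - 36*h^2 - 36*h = (h + 3)*(h^4 + h^3 - 8*h^2 - 12*h) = h*(h + 3)*(h^3 + h^2 - 8*h - 12) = h*(h + 2)*(h + 3)*(h^2 - h - 6) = h*(h + 2)^2*(h + 3)*(h - 3)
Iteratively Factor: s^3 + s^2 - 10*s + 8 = (s - 2)*(s^2 + 3*s - 4) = (s - 2)*(s - 1)*(s + 4)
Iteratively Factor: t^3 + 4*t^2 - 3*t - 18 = (t + 3)*(t^2 + t - 6) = (t + 3)^2*(t - 2)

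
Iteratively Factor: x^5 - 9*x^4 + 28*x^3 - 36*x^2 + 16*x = (x - 2)*(x^4 - 7*x^3 + 14*x^2 - 8*x) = x*(x - 2)*(x^3 - 7*x^2 + 14*x - 8) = x*(x - 2)^2*(x^2 - 5*x + 4) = x*(x - 4)*(x - 2)^2*(x - 1)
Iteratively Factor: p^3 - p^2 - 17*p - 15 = (p + 1)*(p^2 - 2*p - 15) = (p - 5)*(p + 1)*(p + 3)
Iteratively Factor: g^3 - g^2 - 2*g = (g + 1)*(g^2 - 2*g) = g*(g + 1)*(g - 2)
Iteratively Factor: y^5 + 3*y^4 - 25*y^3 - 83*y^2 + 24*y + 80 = (y - 5)*(y^4 + 8*y^3 + 15*y^2 - 8*y - 16) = (y - 5)*(y - 1)*(y^3 + 9*y^2 + 24*y + 16) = (y - 5)*(y - 1)*(y + 4)*(y^2 + 5*y + 4) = (y - 5)*(y - 1)*(y + 1)*(y + 4)*(y + 4)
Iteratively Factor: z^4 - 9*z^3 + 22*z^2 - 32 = (z - 4)*(z^3 - 5*z^2 + 2*z + 8) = (z - 4)^2*(z^2 - z - 2) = (z - 4)^2*(z + 1)*(z - 2)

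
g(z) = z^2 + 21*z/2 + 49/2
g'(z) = 2*z + 21/2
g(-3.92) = -1.29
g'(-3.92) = 2.66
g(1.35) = 40.50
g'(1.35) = 13.20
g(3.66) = 76.33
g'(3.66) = 17.82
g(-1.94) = 7.89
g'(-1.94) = 6.62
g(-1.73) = 9.33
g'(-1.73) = 7.04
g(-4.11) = -1.76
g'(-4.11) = 2.28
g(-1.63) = 10.04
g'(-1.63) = 7.24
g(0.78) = 33.30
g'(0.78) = 12.06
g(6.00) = 123.50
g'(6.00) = 22.50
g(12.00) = 294.50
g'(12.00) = 34.50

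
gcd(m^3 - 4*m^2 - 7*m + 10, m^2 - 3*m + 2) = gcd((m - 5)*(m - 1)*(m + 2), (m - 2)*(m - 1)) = m - 1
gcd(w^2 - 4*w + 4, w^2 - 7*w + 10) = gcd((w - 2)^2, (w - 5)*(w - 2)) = w - 2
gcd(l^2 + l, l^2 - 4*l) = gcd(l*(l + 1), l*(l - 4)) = l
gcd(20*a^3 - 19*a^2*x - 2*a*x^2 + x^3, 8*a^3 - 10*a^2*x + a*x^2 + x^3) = -4*a^2 + 3*a*x + x^2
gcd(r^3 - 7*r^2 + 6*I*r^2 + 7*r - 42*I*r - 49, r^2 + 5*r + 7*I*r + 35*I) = r + 7*I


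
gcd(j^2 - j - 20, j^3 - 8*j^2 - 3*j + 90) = j - 5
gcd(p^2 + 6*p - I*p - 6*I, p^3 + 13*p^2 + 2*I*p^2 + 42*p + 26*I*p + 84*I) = p + 6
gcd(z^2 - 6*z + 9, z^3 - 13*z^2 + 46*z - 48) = z - 3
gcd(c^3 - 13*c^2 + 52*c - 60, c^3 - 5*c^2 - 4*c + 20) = c^2 - 7*c + 10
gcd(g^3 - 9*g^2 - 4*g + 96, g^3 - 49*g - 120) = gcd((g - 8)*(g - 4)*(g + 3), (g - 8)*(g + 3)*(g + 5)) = g^2 - 5*g - 24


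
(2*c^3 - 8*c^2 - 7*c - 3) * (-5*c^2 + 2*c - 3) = -10*c^5 + 44*c^4 + 13*c^3 + 25*c^2 + 15*c + 9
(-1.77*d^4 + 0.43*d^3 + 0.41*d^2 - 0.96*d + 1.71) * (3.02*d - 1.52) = -5.3454*d^5 + 3.989*d^4 + 0.5846*d^3 - 3.5224*d^2 + 6.6234*d - 2.5992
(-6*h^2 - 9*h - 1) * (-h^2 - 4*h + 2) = 6*h^4 + 33*h^3 + 25*h^2 - 14*h - 2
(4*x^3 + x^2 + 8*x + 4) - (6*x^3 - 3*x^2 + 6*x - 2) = -2*x^3 + 4*x^2 + 2*x + 6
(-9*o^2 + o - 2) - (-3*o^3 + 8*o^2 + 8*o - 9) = 3*o^3 - 17*o^2 - 7*o + 7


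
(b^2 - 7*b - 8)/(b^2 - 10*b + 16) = (b + 1)/(b - 2)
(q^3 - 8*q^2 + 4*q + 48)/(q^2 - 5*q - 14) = (q^2 - 10*q + 24)/(q - 7)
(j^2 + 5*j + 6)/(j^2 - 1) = (j^2 + 5*j + 6)/(j^2 - 1)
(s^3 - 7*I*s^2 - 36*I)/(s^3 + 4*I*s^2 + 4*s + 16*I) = (s^2 - 9*I*s - 18)/(s^2 + 2*I*s + 8)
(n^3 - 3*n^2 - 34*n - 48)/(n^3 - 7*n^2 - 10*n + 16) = (n + 3)/(n - 1)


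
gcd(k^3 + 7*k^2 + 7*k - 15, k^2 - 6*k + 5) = k - 1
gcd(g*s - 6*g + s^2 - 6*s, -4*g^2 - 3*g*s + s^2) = g + s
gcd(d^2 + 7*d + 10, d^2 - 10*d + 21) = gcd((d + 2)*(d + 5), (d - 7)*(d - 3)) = 1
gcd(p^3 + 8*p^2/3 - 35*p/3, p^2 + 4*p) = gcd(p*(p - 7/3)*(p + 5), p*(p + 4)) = p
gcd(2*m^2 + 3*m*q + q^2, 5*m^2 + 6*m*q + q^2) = m + q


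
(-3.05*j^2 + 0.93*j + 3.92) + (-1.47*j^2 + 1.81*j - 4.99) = -4.52*j^2 + 2.74*j - 1.07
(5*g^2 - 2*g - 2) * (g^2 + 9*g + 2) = 5*g^4 + 43*g^3 - 10*g^2 - 22*g - 4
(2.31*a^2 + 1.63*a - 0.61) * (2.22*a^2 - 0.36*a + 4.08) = 5.1282*a^4 + 2.787*a^3 + 7.4838*a^2 + 6.87*a - 2.4888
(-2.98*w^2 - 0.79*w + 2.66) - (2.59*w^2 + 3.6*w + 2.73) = -5.57*w^2 - 4.39*w - 0.0699999999999998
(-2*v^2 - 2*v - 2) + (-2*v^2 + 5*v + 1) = -4*v^2 + 3*v - 1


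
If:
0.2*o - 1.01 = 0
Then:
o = 5.05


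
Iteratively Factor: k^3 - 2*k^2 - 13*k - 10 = (k + 1)*(k^2 - 3*k - 10) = (k - 5)*(k + 1)*(k + 2)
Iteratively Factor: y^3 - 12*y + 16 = (y + 4)*(y^2 - 4*y + 4) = (y - 2)*(y + 4)*(y - 2)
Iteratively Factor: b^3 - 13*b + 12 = (b - 1)*(b^2 + b - 12) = (b - 3)*(b - 1)*(b + 4)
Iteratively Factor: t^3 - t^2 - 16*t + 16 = (t + 4)*(t^2 - 5*t + 4) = (t - 4)*(t + 4)*(t - 1)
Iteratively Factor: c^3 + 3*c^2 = (c)*(c^2 + 3*c) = c^2*(c + 3)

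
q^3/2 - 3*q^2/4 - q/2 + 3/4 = (q/2 + 1/2)*(q - 3/2)*(q - 1)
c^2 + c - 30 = (c - 5)*(c + 6)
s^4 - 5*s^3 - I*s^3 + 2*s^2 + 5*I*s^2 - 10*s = s*(s - 5)*(s - 2*I)*(s + I)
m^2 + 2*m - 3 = (m - 1)*(m + 3)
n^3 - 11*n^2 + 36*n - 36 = (n - 6)*(n - 3)*(n - 2)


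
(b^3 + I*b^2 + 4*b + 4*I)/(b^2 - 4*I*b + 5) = (b^2 + 4)/(b - 5*I)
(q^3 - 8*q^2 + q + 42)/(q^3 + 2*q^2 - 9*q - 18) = (q - 7)/(q + 3)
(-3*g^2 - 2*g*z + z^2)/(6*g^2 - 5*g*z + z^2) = (g + z)/(-2*g + z)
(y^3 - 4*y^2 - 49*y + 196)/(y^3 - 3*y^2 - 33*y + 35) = (y^2 + 3*y - 28)/(y^2 + 4*y - 5)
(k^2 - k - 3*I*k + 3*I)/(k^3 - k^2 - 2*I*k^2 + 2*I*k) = (k - 3*I)/(k*(k - 2*I))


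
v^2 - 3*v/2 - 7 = (v - 7/2)*(v + 2)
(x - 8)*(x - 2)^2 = x^3 - 12*x^2 + 36*x - 32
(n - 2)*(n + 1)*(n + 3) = n^3 + 2*n^2 - 5*n - 6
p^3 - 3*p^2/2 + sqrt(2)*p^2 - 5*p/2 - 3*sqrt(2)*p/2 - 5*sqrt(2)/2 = (p - 5/2)*(p + 1)*(p + sqrt(2))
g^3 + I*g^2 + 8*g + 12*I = (g - 3*I)*(g + 2*I)^2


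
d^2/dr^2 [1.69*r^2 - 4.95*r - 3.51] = 3.38000000000000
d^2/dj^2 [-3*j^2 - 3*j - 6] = -6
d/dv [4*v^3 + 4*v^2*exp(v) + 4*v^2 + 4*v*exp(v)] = 4*v^2*exp(v) + 12*v^2 + 12*v*exp(v) + 8*v + 4*exp(v)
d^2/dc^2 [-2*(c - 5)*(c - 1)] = -4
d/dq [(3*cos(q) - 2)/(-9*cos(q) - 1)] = 21*sin(q)/(9*cos(q) + 1)^2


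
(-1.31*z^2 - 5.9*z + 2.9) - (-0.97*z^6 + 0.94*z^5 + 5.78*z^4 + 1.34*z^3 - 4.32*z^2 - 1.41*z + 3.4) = 0.97*z^6 - 0.94*z^5 - 5.78*z^4 - 1.34*z^3 + 3.01*z^2 - 4.49*z - 0.5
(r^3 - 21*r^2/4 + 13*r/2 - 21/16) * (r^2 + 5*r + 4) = r^5 - r^4/4 - 63*r^3/4 + 163*r^2/16 + 311*r/16 - 21/4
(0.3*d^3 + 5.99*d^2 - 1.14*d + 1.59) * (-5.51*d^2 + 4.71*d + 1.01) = -1.653*d^5 - 31.5919*d^4 + 34.7973*d^3 - 8.0804*d^2 + 6.3375*d + 1.6059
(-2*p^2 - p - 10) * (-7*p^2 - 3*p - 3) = 14*p^4 + 13*p^3 + 79*p^2 + 33*p + 30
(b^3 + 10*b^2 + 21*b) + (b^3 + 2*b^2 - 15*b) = 2*b^3 + 12*b^2 + 6*b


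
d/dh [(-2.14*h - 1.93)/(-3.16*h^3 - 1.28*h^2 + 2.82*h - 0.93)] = (-13.5248*h^3 - 21.0356*h^2 - 4.9408*h + 7.4328)/(9.9856*h^6 + 8.0896*h^5 - 16.184*h^4 - 1.3416*h^3 + 10.3332*h^2 - 5.2452*h + 0.8649)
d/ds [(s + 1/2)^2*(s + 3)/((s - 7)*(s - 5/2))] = (4*s^4 - 76*s^3 + 45*s^2 + 554*s + 256)/(4*s^4 - 76*s^3 + 501*s^2 - 1330*s + 1225)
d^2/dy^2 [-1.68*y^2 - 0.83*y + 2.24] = -3.36000000000000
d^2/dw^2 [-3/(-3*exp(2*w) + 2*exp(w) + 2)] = 6*((1 - 6*exp(w))*(-3*exp(2*w) + 2*exp(w) + 2) - 4*(3*exp(w) - 1)^2*exp(w))*exp(w)/(-3*exp(2*w) + 2*exp(w) + 2)^3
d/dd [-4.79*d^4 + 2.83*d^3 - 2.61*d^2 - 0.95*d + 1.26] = -19.16*d^3 + 8.49*d^2 - 5.22*d - 0.95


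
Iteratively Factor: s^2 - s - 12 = (s - 4)*(s + 3)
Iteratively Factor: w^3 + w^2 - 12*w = (w - 3)*(w^2 + 4*w) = (w - 3)*(w + 4)*(w)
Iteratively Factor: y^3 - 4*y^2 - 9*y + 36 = (y - 3)*(y^2 - y - 12) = (y - 3)*(y + 3)*(y - 4)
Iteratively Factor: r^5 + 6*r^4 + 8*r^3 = (r + 4)*(r^4 + 2*r^3) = r*(r + 4)*(r^3 + 2*r^2) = r*(r + 2)*(r + 4)*(r^2) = r^2*(r + 2)*(r + 4)*(r)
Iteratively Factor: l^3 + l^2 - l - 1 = (l + 1)*(l^2 - 1) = (l - 1)*(l + 1)*(l + 1)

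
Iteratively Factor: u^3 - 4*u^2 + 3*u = (u - 3)*(u^2 - u) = u*(u - 3)*(u - 1)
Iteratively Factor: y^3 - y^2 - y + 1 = (y - 1)*(y^2 - 1) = (y - 1)^2*(y + 1)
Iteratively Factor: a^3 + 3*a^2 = (a + 3)*(a^2) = a*(a + 3)*(a)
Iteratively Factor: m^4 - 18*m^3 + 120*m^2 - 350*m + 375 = (m - 5)*(m^3 - 13*m^2 + 55*m - 75) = (m - 5)^2*(m^2 - 8*m + 15) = (m - 5)^3*(m - 3)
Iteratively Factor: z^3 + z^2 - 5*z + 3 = (z - 1)*(z^2 + 2*z - 3) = (z - 1)^2*(z + 3)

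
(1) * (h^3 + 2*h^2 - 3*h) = h^3 + 2*h^2 - 3*h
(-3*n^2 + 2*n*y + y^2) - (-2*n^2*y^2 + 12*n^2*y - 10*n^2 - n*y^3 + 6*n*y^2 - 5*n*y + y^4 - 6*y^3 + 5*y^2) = 2*n^2*y^2 - 12*n^2*y + 7*n^2 + n*y^3 - 6*n*y^2 + 7*n*y - y^4 + 6*y^3 - 4*y^2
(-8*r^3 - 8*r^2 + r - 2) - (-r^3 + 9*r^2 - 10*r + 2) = -7*r^3 - 17*r^2 + 11*r - 4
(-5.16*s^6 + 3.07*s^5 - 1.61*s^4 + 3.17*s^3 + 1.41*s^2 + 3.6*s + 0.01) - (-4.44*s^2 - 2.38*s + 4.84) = -5.16*s^6 + 3.07*s^5 - 1.61*s^4 + 3.17*s^3 + 5.85*s^2 + 5.98*s - 4.83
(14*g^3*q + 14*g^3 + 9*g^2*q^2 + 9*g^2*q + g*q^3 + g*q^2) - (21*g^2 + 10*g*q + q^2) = 14*g^3*q + 14*g^3 + 9*g^2*q^2 + 9*g^2*q - 21*g^2 + g*q^3 + g*q^2 - 10*g*q - q^2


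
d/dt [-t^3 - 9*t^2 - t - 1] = -3*t^2 - 18*t - 1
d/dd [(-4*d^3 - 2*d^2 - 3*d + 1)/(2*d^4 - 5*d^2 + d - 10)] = (-(12*d^2 + 4*d + 3)*(2*d^4 - 5*d^2 + d - 10) + (8*d^3 - 10*d + 1)*(4*d^3 + 2*d^2 + 3*d - 1))/(2*d^4 - 5*d^2 + d - 10)^2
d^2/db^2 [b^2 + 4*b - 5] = 2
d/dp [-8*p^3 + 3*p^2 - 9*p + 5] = -24*p^2 + 6*p - 9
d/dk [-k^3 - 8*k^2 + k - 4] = -3*k^2 - 16*k + 1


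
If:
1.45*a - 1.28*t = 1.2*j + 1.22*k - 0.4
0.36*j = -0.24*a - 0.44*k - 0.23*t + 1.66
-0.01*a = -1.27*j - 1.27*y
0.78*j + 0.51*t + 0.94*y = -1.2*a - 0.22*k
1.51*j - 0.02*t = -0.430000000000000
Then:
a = 0.67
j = -0.34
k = 5.90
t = -4.23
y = 0.35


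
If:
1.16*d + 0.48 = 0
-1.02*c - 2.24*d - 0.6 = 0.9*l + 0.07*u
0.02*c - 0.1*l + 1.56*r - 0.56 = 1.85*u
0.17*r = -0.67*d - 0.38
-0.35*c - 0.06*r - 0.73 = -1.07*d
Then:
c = -3.25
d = -0.41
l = 4.13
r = -0.60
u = -1.07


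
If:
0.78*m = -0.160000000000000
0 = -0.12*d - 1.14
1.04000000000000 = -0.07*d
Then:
No Solution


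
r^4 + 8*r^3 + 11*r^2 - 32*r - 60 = (r - 2)*(r + 2)*(r + 3)*(r + 5)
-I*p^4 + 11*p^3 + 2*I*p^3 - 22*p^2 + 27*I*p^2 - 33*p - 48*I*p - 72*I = (p - 3)*(p + 3*I)*(p + 8*I)*(-I*p - I)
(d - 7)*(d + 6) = d^2 - d - 42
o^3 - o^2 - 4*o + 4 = (o - 2)*(o - 1)*(o + 2)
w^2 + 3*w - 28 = (w - 4)*(w + 7)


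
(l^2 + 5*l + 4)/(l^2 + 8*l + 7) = (l + 4)/(l + 7)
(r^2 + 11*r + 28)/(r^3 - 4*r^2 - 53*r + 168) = (r + 4)/(r^2 - 11*r + 24)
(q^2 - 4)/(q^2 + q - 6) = (q + 2)/(q + 3)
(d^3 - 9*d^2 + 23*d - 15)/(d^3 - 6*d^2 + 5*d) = (d - 3)/d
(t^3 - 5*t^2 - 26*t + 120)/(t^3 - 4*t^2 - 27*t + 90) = (t - 4)/(t - 3)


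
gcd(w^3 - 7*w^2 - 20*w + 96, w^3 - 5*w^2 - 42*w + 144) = w^2 - 11*w + 24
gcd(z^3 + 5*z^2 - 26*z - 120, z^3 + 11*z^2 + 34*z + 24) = z^2 + 10*z + 24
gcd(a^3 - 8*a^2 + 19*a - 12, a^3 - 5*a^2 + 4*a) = a^2 - 5*a + 4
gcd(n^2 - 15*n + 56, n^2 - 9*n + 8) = n - 8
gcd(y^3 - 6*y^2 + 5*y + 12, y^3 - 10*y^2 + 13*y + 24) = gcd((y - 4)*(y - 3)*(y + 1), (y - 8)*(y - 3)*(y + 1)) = y^2 - 2*y - 3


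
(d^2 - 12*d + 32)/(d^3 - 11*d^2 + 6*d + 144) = (d - 4)/(d^2 - 3*d - 18)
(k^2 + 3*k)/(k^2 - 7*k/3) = 3*(k + 3)/(3*k - 7)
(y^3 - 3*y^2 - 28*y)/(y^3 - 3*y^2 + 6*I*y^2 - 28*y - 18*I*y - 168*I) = y/(y + 6*I)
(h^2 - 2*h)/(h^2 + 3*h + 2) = h*(h - 2)/(h^2 + 3*h + 2)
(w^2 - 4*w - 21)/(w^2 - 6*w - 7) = (w + 3)/(w + 1)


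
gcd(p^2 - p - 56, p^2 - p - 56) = p^2 - p - 56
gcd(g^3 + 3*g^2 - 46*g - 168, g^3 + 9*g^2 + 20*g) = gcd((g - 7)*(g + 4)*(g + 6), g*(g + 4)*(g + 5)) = g + 4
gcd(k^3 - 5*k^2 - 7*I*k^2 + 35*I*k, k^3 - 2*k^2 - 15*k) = k^2 - 5*k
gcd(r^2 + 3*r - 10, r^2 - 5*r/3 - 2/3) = r - 2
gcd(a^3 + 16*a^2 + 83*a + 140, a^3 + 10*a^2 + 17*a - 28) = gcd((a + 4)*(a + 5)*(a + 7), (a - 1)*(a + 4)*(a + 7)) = a^2 + 11*a + 28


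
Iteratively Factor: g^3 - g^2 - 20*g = (g - 5)*(g^2 + 4*g) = (g - 5)*(g + 4)*(g)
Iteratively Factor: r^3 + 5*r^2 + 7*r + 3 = (r + 3)*(r^2 + 2*r + 1) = (r + 1)*(r + 3)*(r + 1)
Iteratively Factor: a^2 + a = (a)*(a + 1)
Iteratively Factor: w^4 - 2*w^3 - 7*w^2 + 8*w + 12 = (w - 2)*(w^3 - 7*w - 6) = (w - 2)*(w + 1)*(w^2 - w - 6) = (w - 2)*(w + 1)*(w + 2)*(w - 3)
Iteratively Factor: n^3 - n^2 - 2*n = (n + 1)*(n^2 - 2*n) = (n - 2)*(n + 1)*(n)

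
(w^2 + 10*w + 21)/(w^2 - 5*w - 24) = (w + 7)/(w - 8)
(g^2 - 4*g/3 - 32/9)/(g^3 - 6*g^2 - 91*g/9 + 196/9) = (9*g^2 - 12*g - 32)/(9*g^3 - 54*g^2 - 91*g + 196)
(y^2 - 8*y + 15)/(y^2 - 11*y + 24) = (y - 5)/(y - 8)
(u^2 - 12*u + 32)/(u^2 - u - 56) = (u - 4)/(u + 7)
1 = 1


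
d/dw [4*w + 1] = 4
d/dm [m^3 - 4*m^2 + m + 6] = 3*m^2 - 8*m + 1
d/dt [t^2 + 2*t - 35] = 2*t + 2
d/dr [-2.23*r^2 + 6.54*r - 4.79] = 6.54 - 4.46*r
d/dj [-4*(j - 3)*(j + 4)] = -8*j - 4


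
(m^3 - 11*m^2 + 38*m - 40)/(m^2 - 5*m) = m - 6 + 8/m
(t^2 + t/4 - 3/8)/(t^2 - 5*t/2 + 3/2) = (8*t^2 + 2*t - 3)/(4*(2*t^2 - 5*t + 3))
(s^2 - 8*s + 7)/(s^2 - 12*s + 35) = (s - 1)/(s - 5)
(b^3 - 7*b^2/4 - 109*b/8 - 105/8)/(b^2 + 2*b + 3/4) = (4*b^2 - 13*b - 35)/(2*(2*b + 1))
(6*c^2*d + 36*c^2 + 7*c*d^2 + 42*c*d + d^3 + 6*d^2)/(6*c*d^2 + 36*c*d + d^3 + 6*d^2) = (c + d)/d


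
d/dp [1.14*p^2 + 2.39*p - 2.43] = 2.28*p + 2.39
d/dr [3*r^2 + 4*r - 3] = 6*r + 4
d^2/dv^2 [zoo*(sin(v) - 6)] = zoo*sin(v)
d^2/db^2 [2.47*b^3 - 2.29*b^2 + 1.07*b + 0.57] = 14.82*b - 4.58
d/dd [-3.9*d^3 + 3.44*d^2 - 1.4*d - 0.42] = -11.7*d^2 + 6.88*d - 1.4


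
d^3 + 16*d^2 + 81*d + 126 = (d + 3)*(d + 6)*(d + 7)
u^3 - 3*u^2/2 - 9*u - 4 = (u - 4)*(u + 1/2)*(u + 2)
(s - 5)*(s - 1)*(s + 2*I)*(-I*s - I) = -I*s^4 + 2*s^3 + 5*I*s^3 - 10*s^2 + I*s^2 - 2*s - 5*I*s + 10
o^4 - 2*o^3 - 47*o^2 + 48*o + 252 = (o - 7)*(o - 3)*(o + 2)*(o + 6)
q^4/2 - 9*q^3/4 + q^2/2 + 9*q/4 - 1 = (q/2 + 1/2)*(q - 4)*(q - 1)*(q - 1/2)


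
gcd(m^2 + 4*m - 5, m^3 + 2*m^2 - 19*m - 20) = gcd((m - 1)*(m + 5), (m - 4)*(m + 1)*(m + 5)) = m + 5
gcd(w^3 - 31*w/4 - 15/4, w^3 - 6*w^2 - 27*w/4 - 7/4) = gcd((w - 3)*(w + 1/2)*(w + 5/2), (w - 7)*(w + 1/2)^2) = w + 1/2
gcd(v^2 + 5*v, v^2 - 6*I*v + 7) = 1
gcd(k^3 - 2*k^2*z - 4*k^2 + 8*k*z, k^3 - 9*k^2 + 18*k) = k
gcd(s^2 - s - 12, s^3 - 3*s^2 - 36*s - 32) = 1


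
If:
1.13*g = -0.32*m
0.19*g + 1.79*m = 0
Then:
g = 0.00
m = 0.00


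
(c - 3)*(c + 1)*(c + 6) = c^3 + 4*c^2 - 15*c - 18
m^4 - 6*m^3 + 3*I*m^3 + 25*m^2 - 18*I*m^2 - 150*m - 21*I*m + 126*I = (m - 6)*(m - 3*I)*(m - I)*(m + 7*I)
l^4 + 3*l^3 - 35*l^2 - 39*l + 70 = (l - 5)*(l - 1)*(l + 2)*(l + 7)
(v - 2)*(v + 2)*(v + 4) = v^3 + 4*v^2 - 4*v - 16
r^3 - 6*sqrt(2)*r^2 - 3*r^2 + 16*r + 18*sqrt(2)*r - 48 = (r - 3)*(r - 4*sqrt(2))*(r - 2*sqrt(2))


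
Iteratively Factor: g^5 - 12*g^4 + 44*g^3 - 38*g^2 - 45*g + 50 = (g - 1)*(g^4 - 11*g^3 + 33*g^2 - 5*g - 50) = (g - 1)*(g + 1)*(g^3 - 12*g^2 + 45*g - 50) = (g - 5)*(g - 1)*(g + 1)*(g^2 - 7*g + 10) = (g - 5)*(g - 2)*(g - 1)*(g + 1)*(g - 5)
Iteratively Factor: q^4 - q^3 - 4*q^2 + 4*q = (q - 2)*(q^3 + q^2 - 2*q) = (q - 2)*(q - 1)*(q^2 + 2*q) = q*(q - 2)*(q - 1)*(q + 2)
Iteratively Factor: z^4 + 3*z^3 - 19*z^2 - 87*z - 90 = (z + 3)*(z^3 - 19*z - 30) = (z + 3)^2*(z^2 - 3*z - 10) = (z + 2)*(z + 3)^2*(z - 5)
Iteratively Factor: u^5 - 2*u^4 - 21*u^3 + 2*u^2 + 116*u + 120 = (u - 5)*(u^4 + 3*u^3 - 6*u^2 - 28*u - 24) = (u - 5)*(u - 3)*(u^3 + 6*u^2 + 12*u + 8) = (u - 5)*(u - 3)*(u + 2)*(u^2 + 4*u + 4) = (u - 5)*(u - 3)*(u + 2)^2*(u + 2)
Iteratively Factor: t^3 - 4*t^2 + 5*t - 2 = (t - 1)*(t^2 - 3*t + 2) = (t - 1)^2*(t - 2)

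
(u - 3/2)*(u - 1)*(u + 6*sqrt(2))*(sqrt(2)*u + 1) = sqrt(2)*u^4 - 5*sqrt(2)*u^3/2 + 13*u^3 - 65*u^2/2 + 15*sqrt(2)*u^2/2 - 15*sqrt(2)*u + 39*u/2 + 9*sqrt(2)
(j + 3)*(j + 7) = j^2 + 10*j + 21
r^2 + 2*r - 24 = (r - 4)*(r + 6)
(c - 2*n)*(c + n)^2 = c^3 - 3*c*n^2 - 2*n^3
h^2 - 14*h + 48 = (h - 8)*(h - 6)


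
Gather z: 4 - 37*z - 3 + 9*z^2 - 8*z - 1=9*z^2 - 45*z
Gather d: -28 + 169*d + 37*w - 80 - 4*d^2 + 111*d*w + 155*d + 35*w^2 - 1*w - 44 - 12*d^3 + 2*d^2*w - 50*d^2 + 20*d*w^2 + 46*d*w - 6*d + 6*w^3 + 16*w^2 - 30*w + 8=-12*d^3 + d^2*(2*w - 54) + d*(20*w^2 + 157*w + 318) + 6*w^3 + 51*w^2 + 6*w - 144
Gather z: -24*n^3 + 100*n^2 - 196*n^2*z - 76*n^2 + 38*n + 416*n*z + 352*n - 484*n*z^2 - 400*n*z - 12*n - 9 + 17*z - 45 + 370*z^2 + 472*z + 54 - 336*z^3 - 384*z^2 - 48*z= -24*n^3 + 24*n^2 + 378*n - 336*z^3 + z^2*(-484*n - 14) + z*(-196*n^2 + 16*n + 441)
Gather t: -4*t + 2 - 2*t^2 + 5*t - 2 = -2*t^2 + t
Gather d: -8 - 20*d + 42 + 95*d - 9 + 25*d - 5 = 100*d + 20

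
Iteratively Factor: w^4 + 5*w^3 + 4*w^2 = (w)*(w^3 + 5*w^2 + 4*w) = w^2*(w^2 + 5*w + 4) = w^2*(w + 1)*(w + 4)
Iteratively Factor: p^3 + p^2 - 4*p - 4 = (p + 1)*(p^2 - 4) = (p - 2)*(p + 1)*(p + 2)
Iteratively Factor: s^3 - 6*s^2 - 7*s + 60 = (s - 4)*(s^2 - 2*s - 15) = (s - 4)*(s + 3)*(s - 5)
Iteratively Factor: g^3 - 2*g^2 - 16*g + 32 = (g + 4)*(g^2 - 6*g + 8) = (g - 4)*(g + 4)*(g - 2)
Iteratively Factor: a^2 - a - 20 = (a - 5)*(a + 4)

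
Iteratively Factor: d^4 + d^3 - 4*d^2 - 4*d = (d + 2)*(d^3 - d^2 - 2*d) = d*(d + 2)*(d^2 - d - 2) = d*(d + 1)*(d + 2)*(d - 2)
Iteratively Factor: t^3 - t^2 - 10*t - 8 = (t - 4)*(t^2 + 3*t + 2) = (t - 4)*(t + 1)*(t + 2)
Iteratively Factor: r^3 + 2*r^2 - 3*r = (r)*(r^2 + 2*r - 3) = r*(r - 1)*(r + 3)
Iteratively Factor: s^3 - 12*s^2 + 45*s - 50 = (s - 5)*(s^2 - 7*s + 10) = (s - 5)^2*(s - 2)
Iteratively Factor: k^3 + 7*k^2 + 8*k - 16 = (k - 1)*(k^2 + 8*k + 16) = (k - 1)*(k + 4)*(k + 4)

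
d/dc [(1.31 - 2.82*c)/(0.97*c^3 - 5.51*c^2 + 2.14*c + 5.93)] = (5.4708*c^3 - 19.3503*c^2 + 14.4362*c - 19.526)/(0.9409*c^6 - 10.6894*c^5 + 34.5117*c^4 - 12.0786*c^3 - 60.769*c^2 + 25.3804*c + 35.1649)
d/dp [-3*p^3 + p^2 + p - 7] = -9*p^2 + 2*p + 1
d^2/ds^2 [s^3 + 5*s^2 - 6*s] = 6*s + 10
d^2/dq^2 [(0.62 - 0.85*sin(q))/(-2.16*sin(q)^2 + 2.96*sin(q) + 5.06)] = (-3.96576*sin(q)^5 + 6.136128*sin(q)^4 - 59.701536*sin(q)^3 + 27.912528*sin(q)^2 + 48.47598*sin(q) - 49.879008)/(10.077696*sin(q)^6 - 41.430528*sin(q)^5 - 14.04864*sin(q)^4 + 168.17536*sin(q)^3 + 32.91024*sin(q)^2 - 227.359968*sin(q) - 129.554216)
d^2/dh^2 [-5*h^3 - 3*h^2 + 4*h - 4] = -30*h - 6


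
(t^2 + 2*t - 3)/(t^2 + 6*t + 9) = (t - 1)/(t + 3)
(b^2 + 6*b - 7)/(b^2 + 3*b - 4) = (b + 7)/(b + 4)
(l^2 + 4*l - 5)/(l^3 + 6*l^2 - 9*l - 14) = (l^2 + 4*l - 5)/(l^3 + 6*l^2 - 9*l - 14)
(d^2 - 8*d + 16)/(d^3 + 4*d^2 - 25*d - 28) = (d - 4)/(d^2 + 8*d + 7)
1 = 1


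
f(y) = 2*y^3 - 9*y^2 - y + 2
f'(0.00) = -1.00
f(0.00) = 2.00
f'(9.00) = 323.00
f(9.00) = 722.00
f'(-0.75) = 15.88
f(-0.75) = -3.16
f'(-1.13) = 27.00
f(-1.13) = -11.25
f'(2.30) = -10.66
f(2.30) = -23.58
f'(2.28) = -10.85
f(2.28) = -23.36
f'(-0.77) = 16.42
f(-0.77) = -3.48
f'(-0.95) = 21.52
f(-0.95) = -6.89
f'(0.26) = -5.27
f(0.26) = 1.17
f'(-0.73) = 15.34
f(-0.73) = -2.84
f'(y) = 6*y^2 - 18*y - 1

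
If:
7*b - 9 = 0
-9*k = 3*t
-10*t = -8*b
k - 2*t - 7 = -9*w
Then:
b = 9/7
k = -12/35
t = 36/35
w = 47/45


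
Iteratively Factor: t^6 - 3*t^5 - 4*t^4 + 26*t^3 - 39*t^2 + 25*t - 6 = (t - 1)*(t^5 - 2*t^4 - 6*t^3 + 20*t^2 - 19*t + 6) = (t - 1)*(t + 3)*(t^4 - 5*t^3 + 9*t^2 - 7*t + 2) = (t - 1)^2*(t + 3)*(t^3 - 4*t^2 + 5*t - 2) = (t - 1)^3*(t + 3)*(t^2 - 3*t + 2) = (t - 2)*(t - 1)^3*(t + 3)*(t - 1)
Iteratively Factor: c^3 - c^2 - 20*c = (c - 5)*(c^2 + 4*c) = c*(c - 5)*(c + 4)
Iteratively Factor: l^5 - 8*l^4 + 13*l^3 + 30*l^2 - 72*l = (l - 3)*(l^4 - 5*l^3 - 2*l^2 + 24*l) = (l - 3)*(l + 2)*(l^3 - 7*l^2 + 12*l) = l*(l - 3)*(l + 2)*(l^2 - 7*l + 12) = l*(l - 4)*(l - 3)*(l + 2)*(l - 3)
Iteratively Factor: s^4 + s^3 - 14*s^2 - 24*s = (s + 3)*(s^3 - 2*s^2 - 8*s) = s*(s + 3)*(s^2 - 2*s - 8) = s*(s - 4)*(s + 3)*(s + 2)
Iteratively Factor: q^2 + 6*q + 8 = (q + 2)*(q + 4)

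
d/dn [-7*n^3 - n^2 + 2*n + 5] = -21*n^2 - 2*n + 2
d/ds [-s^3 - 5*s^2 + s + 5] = -3*s^2 - 10*s + 1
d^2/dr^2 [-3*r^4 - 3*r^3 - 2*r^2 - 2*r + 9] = -36*r^2 - 18*r - 4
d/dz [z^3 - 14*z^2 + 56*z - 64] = 3*z^2 - 28*z + 56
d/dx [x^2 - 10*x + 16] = 2*x - 10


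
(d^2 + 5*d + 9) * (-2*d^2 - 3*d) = -2*d^4 - 13*d^3 - 33*d^2 - 27*d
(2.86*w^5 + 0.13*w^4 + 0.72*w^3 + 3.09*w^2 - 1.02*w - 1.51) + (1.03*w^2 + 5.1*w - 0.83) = 2.86*w^5 + 0.13*w^4 + 0.72*w^3 + 4.12*w^2 + 4.08*w - 2.34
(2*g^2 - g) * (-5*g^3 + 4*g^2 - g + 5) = -10*g^5 + 13*g^4 - 6*g^3 + 11*g^2 - 5*g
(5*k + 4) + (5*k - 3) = 10*k + 1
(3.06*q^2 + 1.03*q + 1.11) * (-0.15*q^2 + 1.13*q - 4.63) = -0.459*q^4 + 3.3033*q^3 - 13.1704*q^2 - 3.5146*q - 5.1393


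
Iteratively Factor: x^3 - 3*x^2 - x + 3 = (x - 1)*(x^2 - 2*x - 3) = (x - 3)*(x - 1)*(x + 1)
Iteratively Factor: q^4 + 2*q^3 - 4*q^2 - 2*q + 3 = (q + 3)*(q^3 - q^2 - q + 1) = (q - 1)*(q + 3)*(q^2 - 1) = (q - 1)*(q + 1)*(q + 3)*(q - 1)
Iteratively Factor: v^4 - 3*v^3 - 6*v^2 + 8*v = (v + 2)*(v^3 - 5*v^2 + 4*v) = (v - 4)*(v + 2)*(v^2 - v) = (v - 4)*(v - 1)*(v + 2)*(v)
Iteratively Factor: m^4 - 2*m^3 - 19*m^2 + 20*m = (m - 5)*(m^3 + 3*m^2 - 4*m) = (m - 5)*(m + 4)*(m^2 - m) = m*(m - 5)*(m + 4)*(m - 1)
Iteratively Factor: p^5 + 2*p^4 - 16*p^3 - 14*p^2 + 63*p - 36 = (p - 1)*(p^4 + 3*p^3 - 13*p^2 - 27*p + 36) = (p - 1)*(p + 3)*(p^3 - 13*p + 12) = (p - 1)*(p + 3)*(p + 4)*(p^2 - 4*p + 3) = (p - 3)*(p - 1)*(p + 3)*(p + 4)*(p - 1)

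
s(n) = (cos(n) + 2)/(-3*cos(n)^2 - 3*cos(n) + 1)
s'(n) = (-6*sin(n)*cos(n) - 3*sin(n))*(cos(n) + 2)/(-3*cos(n)^2 - 3*cos(n) + 1)^2 - sin(n)/(-3*cos(n)^2 - 3*cos(n) + 1) = (3*sin(n)^2 - 12*cos(n) - 10)*sin(n)/(3*cos(n)^2 + 3*cos(n) - 1)^2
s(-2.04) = 0.89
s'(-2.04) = 0.64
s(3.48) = 0.91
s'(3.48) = -0.41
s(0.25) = -0.63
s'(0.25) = -0.24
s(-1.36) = 9.17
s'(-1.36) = 162.42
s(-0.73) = -0.95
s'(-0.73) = 1.39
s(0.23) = -0.62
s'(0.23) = -0.22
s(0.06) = -0.60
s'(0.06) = -0.05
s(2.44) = 0.80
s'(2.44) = 0.11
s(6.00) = -0.64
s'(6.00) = 0.28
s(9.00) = 0.88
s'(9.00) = 0.38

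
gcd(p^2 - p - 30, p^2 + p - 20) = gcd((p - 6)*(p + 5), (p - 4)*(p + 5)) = p + 5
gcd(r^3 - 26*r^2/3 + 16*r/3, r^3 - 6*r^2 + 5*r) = r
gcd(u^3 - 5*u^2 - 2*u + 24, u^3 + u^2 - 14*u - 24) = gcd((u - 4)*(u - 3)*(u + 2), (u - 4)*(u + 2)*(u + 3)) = u^2 - 2*u - 8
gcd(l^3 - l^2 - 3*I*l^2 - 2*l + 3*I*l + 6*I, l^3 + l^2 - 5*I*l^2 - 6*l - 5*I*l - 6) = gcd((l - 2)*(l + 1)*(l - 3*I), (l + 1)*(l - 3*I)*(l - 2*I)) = l^2 + l*(1 - 3*I) - 3*I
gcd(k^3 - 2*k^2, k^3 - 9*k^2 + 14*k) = k^2 - 2*k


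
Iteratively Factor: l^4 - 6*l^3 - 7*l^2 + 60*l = (l - 5)*(l^3 - l^2 - 12*l) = l*(l - 5)*(l^2 - l - 12) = l*(l - 5)*(l - 4)*(l + 3)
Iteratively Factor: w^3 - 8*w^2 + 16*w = (w)*(w^2 - 8*w + 16) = w*(w - 4)*(w - 4)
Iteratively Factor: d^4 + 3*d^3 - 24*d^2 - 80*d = (d + 4)*(d^3 - d^2 - 20*d) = d*(d + 4)*(d^2 - d - 20) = d*(d + 4)^2*(d - 5)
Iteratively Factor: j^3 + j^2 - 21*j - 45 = (j - 5)*(j^2 + 6*j + 9) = (j - 5)*(j + 3)*(j + 3)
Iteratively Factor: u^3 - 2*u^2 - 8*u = (u + 2)*(u^2 - 4*u) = (u - 4)*(u + 2)*(u)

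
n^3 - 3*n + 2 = (n - 1)^2*(n + 2)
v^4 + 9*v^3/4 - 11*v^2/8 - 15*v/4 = v*(v - 5/4)*(v + 3/2)*(v + 2)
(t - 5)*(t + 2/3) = t^2 - 13*t/3 - 10/3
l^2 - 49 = (l - 7)*(l + 7)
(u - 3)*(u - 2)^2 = u^3 - 7*u^2 + 16*u - 12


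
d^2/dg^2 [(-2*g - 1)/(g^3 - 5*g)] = 2*(-6*g^5 - 6*g^4 - 10*g^3 + 15*g^2 - 25)/(g^3*(g^6 - 15*g^4 + 75*g^2 - 125))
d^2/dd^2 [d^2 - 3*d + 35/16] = 2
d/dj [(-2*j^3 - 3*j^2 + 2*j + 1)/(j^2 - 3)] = 2*(-j^4 + 8*j^2 + 8*j - 3)/(j^4 - 6*j^2 + 9)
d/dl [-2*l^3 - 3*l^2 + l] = -6*l^2 - 6*l + 1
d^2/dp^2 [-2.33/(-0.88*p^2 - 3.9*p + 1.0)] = (-3.608704*p^2 - 15.99312*p + 2.33*(1.76*p + 3.9)*(3.52*p + 7.8) + 4.1008)/(0.88*p^2 + 3.9*p - 1.0)^3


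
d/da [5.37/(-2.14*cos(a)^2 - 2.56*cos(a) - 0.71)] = -(22.9836*cos(a) + 13.7472)*sin(a)/(2.14*cos(a)^2 + 2.56*cos(a) + 0.71)^2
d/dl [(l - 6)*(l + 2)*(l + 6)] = 3*l^2 + 4*l - 36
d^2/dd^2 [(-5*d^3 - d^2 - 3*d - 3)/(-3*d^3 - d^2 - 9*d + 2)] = 2*(-6*d^6 - 324*d^5 + 288*d^4 + 442*d^3 + 96*d^2 + 213*d + 307)/(27*d^9 + 27*d^8 + 252*d^7 + 109*d^6 + 720*d^5 - 87*d^4 + 657*d^3 - 474*d^2 + 108*d - 8)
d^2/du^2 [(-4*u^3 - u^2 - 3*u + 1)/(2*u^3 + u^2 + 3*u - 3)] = 8*(u^6 + 9*u^5 - 30*u^4 - 14*u^3 + 3*u^2 - 27*u - 6)/(8*u^9 + 12*u^8 + 42*u^7 + u^6 + 27*u^5 - 90*u^4 + 27*u^3 - 54*u^2 + 81*u - 27)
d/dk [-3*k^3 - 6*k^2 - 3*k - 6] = -9*k^2 - 12*k - 3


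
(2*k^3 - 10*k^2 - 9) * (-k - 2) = -2*k^4 + 6*k^3 + 20*k^2 + 9*k + 18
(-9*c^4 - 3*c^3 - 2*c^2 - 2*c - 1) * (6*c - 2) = -54*c^5 - 6*c^3 - 8*c^2 - 2*c + 2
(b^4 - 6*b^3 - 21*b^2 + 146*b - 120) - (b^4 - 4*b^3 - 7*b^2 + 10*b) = -2*b^3 - 14*b^2 + 136*b - 120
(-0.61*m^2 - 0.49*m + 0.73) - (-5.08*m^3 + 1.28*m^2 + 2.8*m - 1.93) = 5.08*m^3 - 1.89*m^2 - 3.29*m + 2.66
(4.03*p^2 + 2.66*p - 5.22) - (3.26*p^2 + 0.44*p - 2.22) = 0.77*p^2 + 2.22*p - 3.0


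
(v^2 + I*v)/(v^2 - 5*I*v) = (v + I)/(v - 5*I)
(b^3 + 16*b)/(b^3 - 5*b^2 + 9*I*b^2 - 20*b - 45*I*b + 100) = b*(b - 4*I)/(b^2 + 5*b*(-1 + I) - 25*I)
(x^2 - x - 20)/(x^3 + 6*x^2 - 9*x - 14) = (x^2 - x - 20)/(x^3 + 6*x^2 - 9*x - 14)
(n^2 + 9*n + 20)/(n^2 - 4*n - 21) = (n^2 + 9*n + 20)/(n^2 - 4*n - 21)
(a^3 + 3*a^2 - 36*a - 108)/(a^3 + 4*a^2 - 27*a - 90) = (a - 6)/(a - 5)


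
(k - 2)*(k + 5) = k^2 + 3*k - 10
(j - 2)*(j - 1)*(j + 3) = j^3 - 7*j + 6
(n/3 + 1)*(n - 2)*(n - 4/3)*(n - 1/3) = n^4/3 - 2*n^3/9 - 65*n^2/27 + 94*n/27 - 8/9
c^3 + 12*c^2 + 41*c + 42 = (c + 2)*(c + 3)*(c + 7)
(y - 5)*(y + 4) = y^2 - y - 20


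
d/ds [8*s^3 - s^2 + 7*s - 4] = 24*s^2 - 2*s + 7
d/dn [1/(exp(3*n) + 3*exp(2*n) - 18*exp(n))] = 3*(-exp(2*n) - 2*exp(n) + 6)*exp(-n)/(exp(2*n) + 3*exp(n) - 18)^2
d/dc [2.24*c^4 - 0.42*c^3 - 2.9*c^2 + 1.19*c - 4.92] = 8.96*c^3 - 1.26*c^2 - 5.8*c + 1.19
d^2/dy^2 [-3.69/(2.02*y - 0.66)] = -30.113352/(2.02*y - 0.66)^3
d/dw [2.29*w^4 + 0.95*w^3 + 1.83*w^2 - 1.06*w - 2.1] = 9.16*w^3 + 2.85*w^2 + 3.66*w - 1.06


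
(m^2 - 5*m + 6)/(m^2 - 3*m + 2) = (m - 3)/(m - 1)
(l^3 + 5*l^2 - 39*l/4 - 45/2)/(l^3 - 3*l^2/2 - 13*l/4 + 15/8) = 2*(l + 6)/(2*l - 1)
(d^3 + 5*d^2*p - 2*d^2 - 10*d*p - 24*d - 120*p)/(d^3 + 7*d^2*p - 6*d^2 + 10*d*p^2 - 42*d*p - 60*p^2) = (d + 4)/(d + 2*p)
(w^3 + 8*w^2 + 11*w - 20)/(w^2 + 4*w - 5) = w + 4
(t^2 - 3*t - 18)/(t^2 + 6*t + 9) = (t - 6)/(t + 3)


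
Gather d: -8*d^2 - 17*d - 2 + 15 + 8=-8*d^2 - 17*d + 21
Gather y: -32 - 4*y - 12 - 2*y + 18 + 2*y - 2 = -4*y - 28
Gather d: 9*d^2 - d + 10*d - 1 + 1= 9*d^2 + 9*d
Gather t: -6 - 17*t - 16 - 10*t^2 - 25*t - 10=-10*t^2 - 42*t - 32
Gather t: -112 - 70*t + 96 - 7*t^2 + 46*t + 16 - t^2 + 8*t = -8*t^2 - 16*t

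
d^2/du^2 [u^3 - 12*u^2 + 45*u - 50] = 6*u - 24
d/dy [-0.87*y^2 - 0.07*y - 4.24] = -1.74*y - 0.07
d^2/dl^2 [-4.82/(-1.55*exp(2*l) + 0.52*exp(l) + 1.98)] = ((2.5064 - 29.884*exp(l))*(-1.55*exp(2*l) + 0.52*exp(l) + 1.98) - 4.82*(3.1*exp(l) - 0.52)*(6.2*exp(l) - 1.04)*exp(l))*exp(l)/(-1.55*exp(2*l) + 0.52*exp(l) + 1.98)^3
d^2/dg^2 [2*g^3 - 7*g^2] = 12*g - 14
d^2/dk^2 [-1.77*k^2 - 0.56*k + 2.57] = -3.54000000000000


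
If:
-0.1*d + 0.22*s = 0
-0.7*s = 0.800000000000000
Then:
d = -2.51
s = -1.14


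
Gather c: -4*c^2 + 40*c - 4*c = -4*c^2 + 36*c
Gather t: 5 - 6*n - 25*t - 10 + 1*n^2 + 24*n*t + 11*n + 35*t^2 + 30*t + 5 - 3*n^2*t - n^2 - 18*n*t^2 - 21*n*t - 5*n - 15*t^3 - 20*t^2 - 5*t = -15*t^3 + t^2*(15 - 18*n) + t*(-3*n^2 + 3*n)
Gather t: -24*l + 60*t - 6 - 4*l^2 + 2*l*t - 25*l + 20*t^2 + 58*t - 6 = -4*l^2 - 49*l + 20*t^2 + t*(2*l + 118) - 12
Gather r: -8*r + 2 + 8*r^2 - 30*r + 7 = 8*r^2 - 38*r + 9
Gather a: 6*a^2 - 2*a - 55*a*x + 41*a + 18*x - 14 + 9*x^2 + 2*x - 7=6*a^2 + a*(39 - 55*x) + 9*x^2 + 20*x - 21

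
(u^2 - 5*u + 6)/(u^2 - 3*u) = (u - 2)/u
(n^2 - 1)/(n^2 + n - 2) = (n + 1)/(n + 2)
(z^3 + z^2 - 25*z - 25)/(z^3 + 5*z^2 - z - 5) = (z - 5)/(z - 1)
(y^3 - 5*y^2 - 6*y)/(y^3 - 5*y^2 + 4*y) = (y^2 - 5*y - 6)/(y^2 - 5*y + 4)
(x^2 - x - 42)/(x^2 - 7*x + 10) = (x^2 - x - 42)/(x^2 - 7*x + 10)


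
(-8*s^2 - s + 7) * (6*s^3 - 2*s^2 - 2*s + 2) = -48*s^5 + 10*s^4 + 60*s^3 - 28*s^2 - 16*s + 14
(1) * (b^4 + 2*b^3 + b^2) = b^4 + 2*b^3 + b^2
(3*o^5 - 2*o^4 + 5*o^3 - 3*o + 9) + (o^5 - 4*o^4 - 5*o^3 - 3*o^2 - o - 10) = 4*o^5 - 6*o^4 - 3*o^2 - 4*o - 1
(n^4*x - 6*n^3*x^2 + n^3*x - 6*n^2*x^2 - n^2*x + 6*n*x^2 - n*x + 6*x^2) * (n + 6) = n^5*x - 6*n^4*x^2 + 7*n^4*x - 42*n^3*x^2 + 5*n^3*x - 30*n^2*x^2 - 7*n^2*x + 42*n*x^2 - 6*n*x + 36*x^2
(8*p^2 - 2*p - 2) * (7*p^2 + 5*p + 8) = 56*p^4 + 26*p^3 + 40*p^2 - 26*p - 16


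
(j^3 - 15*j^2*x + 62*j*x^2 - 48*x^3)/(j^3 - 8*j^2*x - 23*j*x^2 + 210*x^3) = (-j^2 + 9*j*x - 8*x^2)/(-j^2 + 2*j*x + 35*x^2)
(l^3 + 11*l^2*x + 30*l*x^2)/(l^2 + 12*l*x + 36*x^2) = l*(l + 5*x)/(l + 6*x)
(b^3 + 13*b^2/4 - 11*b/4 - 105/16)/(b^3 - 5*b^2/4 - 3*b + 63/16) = (8*b^2 + 38*b + 35)/(8*b^2 + 2*b - 21)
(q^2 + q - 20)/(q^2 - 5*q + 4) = (q + 5)/(q - 1)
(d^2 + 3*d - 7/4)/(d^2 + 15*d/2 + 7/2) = (4*d^2 + 12*d - 7)/(2*(2*d^2 + 15*d + 7))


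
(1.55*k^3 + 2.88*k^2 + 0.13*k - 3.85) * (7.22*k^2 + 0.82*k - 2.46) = 11.191*k^5 + 22.0646*k^4 - 0.5128*k^3 - 34.7752*k^2 - 3.4768*k + 9.471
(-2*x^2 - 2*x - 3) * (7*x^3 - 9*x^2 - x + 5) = -14*x^5 + 4*x^4 - x^3 + 19*x^2 - 7*x - 15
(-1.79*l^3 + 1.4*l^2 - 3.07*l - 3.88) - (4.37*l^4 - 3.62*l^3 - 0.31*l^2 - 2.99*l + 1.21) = -4.37*l^4 + 1.83*l^3 + 1.71*l^2 - 0.0799999999999996*l - 5.09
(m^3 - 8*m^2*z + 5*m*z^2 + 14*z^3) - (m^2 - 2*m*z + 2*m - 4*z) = m^3 - 8*m^2*z - m^2 + 5*m*z^2 + 2*m*z - 2*m + 14*z^3 + 4*z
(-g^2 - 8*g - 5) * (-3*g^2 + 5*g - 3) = 3*g^4 + 19*g^3 - 22*g^2 - g + 15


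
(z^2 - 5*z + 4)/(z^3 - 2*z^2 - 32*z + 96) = (z - 1)/(z^2 + 2*z - 24)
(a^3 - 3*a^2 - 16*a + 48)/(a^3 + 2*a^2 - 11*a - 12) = (a - 4)/(a + 1)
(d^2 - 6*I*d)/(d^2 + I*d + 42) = d/(d + 7*I)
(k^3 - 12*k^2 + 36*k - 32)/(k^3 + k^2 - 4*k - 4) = (k^2 - 10*k + 16)/(k^2 + 3*k + 2)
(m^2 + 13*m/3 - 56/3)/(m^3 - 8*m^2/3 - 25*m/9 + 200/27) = 9*(m + 7)/(9*m^2 - 25)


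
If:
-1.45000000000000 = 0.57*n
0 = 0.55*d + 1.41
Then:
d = -2.56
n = -2.54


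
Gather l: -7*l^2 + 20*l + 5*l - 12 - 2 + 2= -7*l^2 + 25*l - 12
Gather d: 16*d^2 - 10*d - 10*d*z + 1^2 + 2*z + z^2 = 16*d^2 + d*(-10*z - 10) + z^2 + 2*z + 1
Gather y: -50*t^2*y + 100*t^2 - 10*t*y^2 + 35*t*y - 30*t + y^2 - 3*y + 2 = 100*t^2 - 30*t + y^2*(1 - 10*t) + y*(-50*t^2 + 35*t - 3) + 2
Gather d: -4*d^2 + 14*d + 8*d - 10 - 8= -4*d^2 + 22*d - 18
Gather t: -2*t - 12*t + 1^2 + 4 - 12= -14*t - 7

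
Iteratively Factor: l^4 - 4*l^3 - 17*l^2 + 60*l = (l)*(l^3 - 4*l^2 - 17*l + 60) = l*(l - 3)*(l^2 - l - 20) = l*(l - 3)*(l + 4)*(l - 5)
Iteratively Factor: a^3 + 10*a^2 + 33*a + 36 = (a + 4)*(a^2 + 6*a + 9) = (a + 3)*(a + 4)*(a + 3)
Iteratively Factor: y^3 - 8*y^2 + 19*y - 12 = (y - 1)*(y^2 - 7*y + 12) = (y - 4)*(y - 1)*(y - 3)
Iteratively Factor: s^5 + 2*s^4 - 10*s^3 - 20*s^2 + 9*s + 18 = (s - 1)*(s^4 + 3*s^3 - 7*s^2 - 27*s - 18) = (s - 1)*(s + 2)*(s^3 + s^2 - 9*s - 9) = (s - 1)*(s + 2)*(s + 3)*(s^2 - 2*s - 3) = (s - 3)*(s - 1)*(s + 2)*(s + 3)*(s + 1)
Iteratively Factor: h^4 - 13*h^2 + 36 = (h - 3)*(h^3 + 3*h^2 - 4*h - 12) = (h - 3)*(h + 2)*(h^2 + h - 6) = (h - 3)*(h + 2)*(h + 3)*(h - 2)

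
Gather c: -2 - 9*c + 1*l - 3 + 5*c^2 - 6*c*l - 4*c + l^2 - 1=5*c^2 + c*(-6*l - 13) + l^2 + l - 6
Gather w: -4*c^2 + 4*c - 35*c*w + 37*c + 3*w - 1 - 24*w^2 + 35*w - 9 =-4*c^2 + 41*c - 24*w^2 + w*(38 - 35*c) - 10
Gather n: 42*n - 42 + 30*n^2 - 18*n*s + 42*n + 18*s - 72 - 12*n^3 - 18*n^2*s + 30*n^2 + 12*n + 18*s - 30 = -12*n^3 + n^2*(60 - 18*s) + n*(96 - 18*s) + 36*s - 144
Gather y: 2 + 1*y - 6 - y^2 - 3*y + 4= -y^2 - 2*y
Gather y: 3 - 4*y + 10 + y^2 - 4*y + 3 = y^2 - 8*y + 16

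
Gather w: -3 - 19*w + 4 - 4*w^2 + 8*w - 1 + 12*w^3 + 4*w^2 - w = 12*w^3 - 12*w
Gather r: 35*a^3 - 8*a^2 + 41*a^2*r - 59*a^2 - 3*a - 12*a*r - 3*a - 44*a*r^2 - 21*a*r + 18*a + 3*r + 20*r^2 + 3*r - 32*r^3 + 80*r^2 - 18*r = 35*a^3 - 67*a^2 + 12*a - 32*r^3 + r^2*(100 - 44*a) + r*(41*a^2 - 33*a - 12)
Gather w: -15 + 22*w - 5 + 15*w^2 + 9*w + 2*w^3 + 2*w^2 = 2*w^3 + 17*w^2 + 31*w - 20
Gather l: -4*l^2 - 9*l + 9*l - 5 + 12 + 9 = 16 - 4*l^2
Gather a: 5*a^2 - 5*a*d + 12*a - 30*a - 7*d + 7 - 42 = 5*a^2 + a*(-5*d - 18) - 7*d - 35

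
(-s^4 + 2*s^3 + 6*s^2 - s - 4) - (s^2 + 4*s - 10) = -s^4 + 2*s^3 + 5*s^2 - 5*s + 6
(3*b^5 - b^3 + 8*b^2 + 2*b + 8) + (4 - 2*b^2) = 3*b^5 - b^3 + 6*b^2 + 2*b + 12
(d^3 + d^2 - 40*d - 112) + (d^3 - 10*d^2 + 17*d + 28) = 2*d^3 - 9*d^2 - 23*d - 84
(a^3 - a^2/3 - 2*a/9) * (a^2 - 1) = a^5 - a^4/3 - 11*a^3/9 + a^2/3 + 2*a/9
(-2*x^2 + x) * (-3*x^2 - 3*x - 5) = 6*x^4 + 3*x^3 + 7*x^2 - 5*x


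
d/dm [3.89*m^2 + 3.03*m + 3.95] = 7.78*m + 3.03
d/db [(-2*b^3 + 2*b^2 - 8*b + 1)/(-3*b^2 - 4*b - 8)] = 2*(3*b^4 + 8*b^3 + 8*b^2 - 13*b + 34)/(9*b^4 + 24*b^3 + 64*b^2 + 64*b + 64)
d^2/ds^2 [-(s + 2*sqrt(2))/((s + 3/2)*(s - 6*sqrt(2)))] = 4*(-4*(s - 6*sqrt(2))^2*(s + 2*sqrt(2)) + 2*(s - 6*sqrt(2))^2*(2*s + 3) - 2*(s - 6*sqrt(2))*(s + 2*sqrt(2))*(2*s + 3) + (s - 6*sqrt(2))*(2*s + 3)^2 - (s + 2*sqrt(2))*(2*s + 3)^2)/((s - 6*sqrt(2))^3*(2*s + 3)^3)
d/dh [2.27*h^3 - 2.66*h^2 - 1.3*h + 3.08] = 6.81*h^2 - 5.32*h - 1.3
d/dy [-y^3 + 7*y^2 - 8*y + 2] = -3*y^2 + 14*y - 8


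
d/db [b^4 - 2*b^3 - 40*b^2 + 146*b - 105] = 4*b^3 - 6*b^2 - 80*b + 146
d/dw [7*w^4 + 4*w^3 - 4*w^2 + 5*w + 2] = 28*w^3 + 12*w^2 - 8*w + 5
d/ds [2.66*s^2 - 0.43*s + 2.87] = 5.32*s - 0.43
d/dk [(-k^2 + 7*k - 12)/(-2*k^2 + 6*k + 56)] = 2*(k^2 - 20*k + 58)/(k^4 - 6*k^3 - 47*k^2 + 168*k + 784)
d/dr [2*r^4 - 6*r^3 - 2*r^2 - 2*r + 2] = 8*r^3 - 18*r^2 - 4*r - 2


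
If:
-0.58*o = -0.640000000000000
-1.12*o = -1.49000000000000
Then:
No Solution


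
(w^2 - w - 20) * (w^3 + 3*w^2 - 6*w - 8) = w^5 + 2*w^4 - 29*w^3 - 62*w^2 + 128*w + 160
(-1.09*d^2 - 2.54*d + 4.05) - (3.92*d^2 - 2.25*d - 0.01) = -5.01*d^2 - 0.29*d + 4.06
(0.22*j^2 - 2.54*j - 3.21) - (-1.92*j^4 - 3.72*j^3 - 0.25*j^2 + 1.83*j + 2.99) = 1.92*j^4 + 3.72*j^3 + 0.47*j^2 - 4.37*j - 6.2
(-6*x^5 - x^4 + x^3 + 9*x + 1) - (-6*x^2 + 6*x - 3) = -6*x^5 - x^4 + x^3 + 6*x^2 + 3*x + 4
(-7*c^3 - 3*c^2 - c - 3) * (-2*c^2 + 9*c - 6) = 14*c^5 - 57*c^4 + 17*c^3 + 15*c^2 - 21*c + 18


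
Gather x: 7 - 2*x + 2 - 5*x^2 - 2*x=-5*x^2 - 4*x + 9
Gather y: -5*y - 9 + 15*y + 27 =10*y + 18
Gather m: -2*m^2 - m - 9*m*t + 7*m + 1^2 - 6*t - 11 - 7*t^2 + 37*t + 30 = -2*m^2 + m*(6 - 9*t) - 7*t^2 + 31*t + 20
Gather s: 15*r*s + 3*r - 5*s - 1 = 3*r + s*(15*r - 5) - 1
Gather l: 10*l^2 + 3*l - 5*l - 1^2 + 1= 10*l^2 - 2*l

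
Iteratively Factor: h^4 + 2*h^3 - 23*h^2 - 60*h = (h + 3)*(h^3 - h^2 - 20*h) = (h + 3)*(h + 4)*(h^2 - 5*h) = (h - 5)*(h + 3)*(h + 4)*(h)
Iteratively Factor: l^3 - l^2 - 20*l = (l + 4)*(l^2 - 5*l) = l*(l + 4)*(l - 5)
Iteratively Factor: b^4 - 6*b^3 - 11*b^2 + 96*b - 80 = (b - 5)*(b^3 - b^2 - 16*b + 16) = (b - 5)*(b + 4)*(b^2 - 5*b + 4) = (b - 5)*(b - 1)*(b + 4)*(b - 4)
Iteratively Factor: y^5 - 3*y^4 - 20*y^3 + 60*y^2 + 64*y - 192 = (y - 2)*(y^4 - y^3 - 22*y^2 + 16*y + 96) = (y - 4)*(y - 2)*(y^3 + 3*y^2 - 10*y - 24) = (y - 4)*(y - 3)*(y - 2)*(y^2 + 6*y + 8) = (y - 4)*(y - 3)*(y - 2)*(y + 4)*(y + 2)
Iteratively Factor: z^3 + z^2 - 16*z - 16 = (z + 4)*(z^2 - 3*z - 4) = (z - 4)*(z + 4)*(z + 1)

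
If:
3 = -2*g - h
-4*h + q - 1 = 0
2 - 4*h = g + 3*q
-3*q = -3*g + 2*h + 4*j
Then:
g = -47/31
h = 1/31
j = -2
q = 35/31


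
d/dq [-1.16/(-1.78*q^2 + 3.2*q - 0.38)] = (3.712 - 4.1296*q)/(1.78*q^2 - 3.2*q + 0.38)^2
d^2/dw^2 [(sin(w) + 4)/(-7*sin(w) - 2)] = 26*(7*sin(w)^2 - 2*sin(w) - 14)/(7*sin(w) + 2)^3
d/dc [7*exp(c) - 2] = 7*exp(c)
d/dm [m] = 1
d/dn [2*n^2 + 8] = 4*n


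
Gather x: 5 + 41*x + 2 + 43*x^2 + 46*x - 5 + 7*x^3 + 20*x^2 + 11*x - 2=7*x^3 + 63*x^2 + 98*x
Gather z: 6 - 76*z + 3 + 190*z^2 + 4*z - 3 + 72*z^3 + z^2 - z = 72*z^3 + 191*z^2 - 73*z + 6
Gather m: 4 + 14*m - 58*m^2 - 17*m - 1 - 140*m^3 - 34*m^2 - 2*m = -140*m^3 - 92*m^2 - 5*m + 3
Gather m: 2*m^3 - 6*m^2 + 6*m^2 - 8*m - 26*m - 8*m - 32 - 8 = 2*m^3 - 42*m - 40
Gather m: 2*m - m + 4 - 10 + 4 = m - 2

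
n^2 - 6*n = n*(n - 6)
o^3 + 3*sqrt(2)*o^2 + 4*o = o*(o + sqrt(2))*(o + 2*sqrt(2))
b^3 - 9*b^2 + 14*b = b*(b - 7)*(b - 2)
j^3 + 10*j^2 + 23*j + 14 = (j + 1)*(j + 2)*(j + 7)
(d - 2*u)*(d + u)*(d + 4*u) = d^3 + 3*d^2*u - 6*d*u^2 - 8*u^3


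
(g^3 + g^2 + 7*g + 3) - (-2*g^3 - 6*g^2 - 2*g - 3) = 3*g^3 + 7*g^2 + 9*g + 6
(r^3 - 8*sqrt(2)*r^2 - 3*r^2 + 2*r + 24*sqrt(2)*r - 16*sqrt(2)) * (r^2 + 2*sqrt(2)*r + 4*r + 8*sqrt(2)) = r^5 - 6*sqrt(2)*r^4 + r^4 - 42*r^3 - 6*sqrt(2)*r^3 - 24*r^2 + 60*sqrt(2)*r^2 - 48*sqrt(2)*r + 320*r - 256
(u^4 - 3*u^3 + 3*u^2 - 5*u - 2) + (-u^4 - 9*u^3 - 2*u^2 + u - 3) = -12*u^3 + u^2 - 4*u - 5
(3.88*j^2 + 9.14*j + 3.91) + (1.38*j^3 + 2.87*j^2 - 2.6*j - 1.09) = 1.38*j^3 + 6.75*j^2 + 6.54*j + 2.82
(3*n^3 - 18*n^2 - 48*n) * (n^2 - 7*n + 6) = 3*n^5 - 39*n^4 + 96*n^3 + 228*n^2 - 288*n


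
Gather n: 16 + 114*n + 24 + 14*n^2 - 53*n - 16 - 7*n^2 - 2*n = 7*n^2 + 59*n + 24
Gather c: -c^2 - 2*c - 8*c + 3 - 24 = -c^2 - 10*c - 21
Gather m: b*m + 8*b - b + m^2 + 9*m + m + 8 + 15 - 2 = 7*b + m^2 + m*(b + 10) + 21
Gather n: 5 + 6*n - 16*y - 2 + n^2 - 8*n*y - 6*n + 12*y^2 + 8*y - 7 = n^2 - 8*n*y + 12*y^2 - 8*y - 4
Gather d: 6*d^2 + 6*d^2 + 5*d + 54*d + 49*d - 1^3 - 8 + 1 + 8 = 12*d^2 + 108*d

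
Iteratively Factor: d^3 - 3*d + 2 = (d + 2)*(d^2 - 2*d + 1) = (d - 1)*(d + 2)*(d - 1)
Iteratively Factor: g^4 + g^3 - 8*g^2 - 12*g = (g + 2)*(g^3 - g^2 - 6*g) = g*(g + 2)*(g^2 - g - 6) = g*(g + 2)^2*(g - 3)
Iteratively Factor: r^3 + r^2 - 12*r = (r)*(r^2 + r - 12) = r*(r + 4)*(r - 3)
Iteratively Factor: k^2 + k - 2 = (k - 1)*(k + 2)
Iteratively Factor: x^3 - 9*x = (x + 3)*(x^2 - 3*x) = x*(x + 3)*(x - 3)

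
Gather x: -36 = -36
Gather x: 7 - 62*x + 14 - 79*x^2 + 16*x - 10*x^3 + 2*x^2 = -10*x^3 - 77*x^2 - 46*x + 21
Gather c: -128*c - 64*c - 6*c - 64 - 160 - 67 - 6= -198*c - 297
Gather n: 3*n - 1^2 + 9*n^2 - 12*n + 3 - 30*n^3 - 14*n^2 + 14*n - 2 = -30*n^3 - 5*n^2 + 5*n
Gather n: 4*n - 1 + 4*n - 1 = 8*n - 2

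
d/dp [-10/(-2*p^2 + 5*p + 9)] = 10*(5 - 4*p)/(-2*p^2 + 5*p + 9)^2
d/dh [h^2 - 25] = 2*h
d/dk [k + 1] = 1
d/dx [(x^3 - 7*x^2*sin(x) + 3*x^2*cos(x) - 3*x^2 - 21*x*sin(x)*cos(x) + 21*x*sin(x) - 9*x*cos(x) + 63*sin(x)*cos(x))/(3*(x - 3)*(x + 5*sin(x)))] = (-3*x^2*sin(x) - 12*x^2*cos(x) + x^2 + 42*x*sin(x)^2 + 10*x*sin(x) - 36*x + 105*sin(x)^3 - 35*sin(x)^2 + 36*sin(x)*cos(x))/(3*(x + 5*sin(x))^2)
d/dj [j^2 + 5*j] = 2*j + 5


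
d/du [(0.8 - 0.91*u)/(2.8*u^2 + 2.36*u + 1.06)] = (2.548*u^2 - 4.48*u - 2.8526)/(7.84*u^4 + 13.216*u^3 + 11.5056*u^2 + 5.0032*u + 1.1236)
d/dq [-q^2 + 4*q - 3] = 4 - 2*q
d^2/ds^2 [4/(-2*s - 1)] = -32/(2*s + 1)^3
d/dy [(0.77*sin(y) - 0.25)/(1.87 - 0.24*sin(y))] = 1.3799*cos(y)/(0.24*sin(y) - 1.87)^2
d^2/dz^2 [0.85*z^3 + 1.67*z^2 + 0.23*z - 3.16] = 5.1*z + 3.34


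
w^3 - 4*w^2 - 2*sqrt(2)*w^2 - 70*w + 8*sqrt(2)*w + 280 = (w - 4)*(w - 7*sqrt(2))*(w + 5*sqrt(2))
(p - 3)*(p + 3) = p^2 - 9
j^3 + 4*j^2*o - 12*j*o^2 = j*(j - 2*o)*(j + 6*o)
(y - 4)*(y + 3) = y^2 - y - 12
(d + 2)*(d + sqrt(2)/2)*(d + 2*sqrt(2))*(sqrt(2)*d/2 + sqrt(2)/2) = sqrt(2)*d^4/2 + 3*sqrt(2)*d^3/2 + 5*d^3/2 + 2*sqrt(2)*d^2 + 15*d^2/2 + 3*sqrt(2)*d + 5*d + 2*sqrt(2)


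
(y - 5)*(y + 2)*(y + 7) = y^3 + 4*y^2 - 31*y - 70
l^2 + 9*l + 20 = (l + 4)*(l + 5)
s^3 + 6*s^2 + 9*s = s*(s + 3)^2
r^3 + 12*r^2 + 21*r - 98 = (r - 2)*(r + 7)^2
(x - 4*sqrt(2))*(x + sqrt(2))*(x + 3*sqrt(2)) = x^3 - 26*x - 24*sqrt(2)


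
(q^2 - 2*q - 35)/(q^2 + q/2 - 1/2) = 2*(q^2 - 2*q - 35)/(2*q^2 + q - 1)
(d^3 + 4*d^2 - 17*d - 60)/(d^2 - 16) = (d^2 + 8*d + 15)/(d + 4)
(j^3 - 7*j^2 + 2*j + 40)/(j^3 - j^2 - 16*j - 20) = (j - 4)/(j + 2)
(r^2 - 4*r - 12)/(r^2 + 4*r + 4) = (r - 6)/(r + 2)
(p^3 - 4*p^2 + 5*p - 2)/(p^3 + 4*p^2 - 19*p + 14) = (p - 1)/(p + 7)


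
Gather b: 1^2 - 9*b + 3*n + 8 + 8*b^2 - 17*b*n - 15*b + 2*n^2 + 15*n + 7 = 8*b^2 + b*(-17*n - 24) + 2*n^2 + 18*n + 16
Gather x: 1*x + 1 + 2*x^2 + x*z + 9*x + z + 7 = 2*x^2 + x*(z + 10) + z + 8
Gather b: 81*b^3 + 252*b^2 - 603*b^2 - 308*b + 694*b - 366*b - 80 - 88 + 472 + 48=81*b^3 - 351*b^2 + 20*b + 352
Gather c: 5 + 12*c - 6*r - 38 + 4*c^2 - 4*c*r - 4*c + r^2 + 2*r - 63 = 4*c^2 + c*(8 - 4*r) + r^2 - 4*r - 96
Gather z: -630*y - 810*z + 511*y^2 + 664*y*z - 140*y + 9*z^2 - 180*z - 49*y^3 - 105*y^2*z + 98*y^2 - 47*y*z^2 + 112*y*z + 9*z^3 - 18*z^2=-49*y^3 + 609*y^2 - 770*y + 9*z^3 + z^2*(-47*y - 9) + z*(-105*y^2 + 776*y - 990)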